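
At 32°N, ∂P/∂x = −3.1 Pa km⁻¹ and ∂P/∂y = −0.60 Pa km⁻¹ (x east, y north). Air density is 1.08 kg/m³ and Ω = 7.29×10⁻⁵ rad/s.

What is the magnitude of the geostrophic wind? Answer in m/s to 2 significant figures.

38 m/s

Coriolis parameter at 32°N:
f = 2Ω sin φ = 2 × 7.29×10⁻⁵ × sin 32° = 7.73×10⁻⁵ s⁻¹
Component geostrophic relations (x east, y north):
u_g = −(1/(fρ)) ∂P/∂y,  v_g = (1/(fρ)) ∂P/∂x
u_g = −(−0.60×10⁻³)/(7.73×10⁻⁵ × 1.08) = 7.19 m/s;  v_g = (−3.1×10⁻³)/(7.73×10⁻⁵ × 1.08) = −37.2 m/s
|V_g| = √(u_g² + v_g²) = 37.8 m/s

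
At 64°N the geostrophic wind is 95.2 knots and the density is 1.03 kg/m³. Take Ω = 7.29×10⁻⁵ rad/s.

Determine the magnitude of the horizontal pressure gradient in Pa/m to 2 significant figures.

Coriolis parameter at 64°N:
f = 2Ω sin φ = 2 × 7.29×10⁻⁵ × sin 64° = 1.31×10⁻⁴ s⁻¹
Wind speed in SI: 95.2 knots = 49.0 m/s
Geostrophic balance rearranged: |∂P/∂n| = f ρ V_g
|∂P/∂n| = 1.31×10⁻⁴ × 1.03 × 49.0 = 6.61×10⁻³ Pa/m

6.6×10⁻³ Pa/m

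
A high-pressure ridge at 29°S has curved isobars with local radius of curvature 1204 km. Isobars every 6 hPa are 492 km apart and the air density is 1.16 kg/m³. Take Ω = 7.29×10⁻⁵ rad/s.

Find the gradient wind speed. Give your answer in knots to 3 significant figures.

37.3 knots

Coriolis parameter at 29°S:
f = 2Ω sin φ = 2 × 7.29×10⁻⁵ × sin 29° = 7.07×10⁻⁵ s⁻¹
Pressure gradient: |∂P/∂n| = 600 Pa / 492000 m = 1.22×10⁻³ Pa/m
Geostrophic speed: V_g = |∂P/∂n|/(fρ) = 1.22×10⁻³/(7.07×10⁻⁵ × 1.16) = 14.9 m/s
Around a high, pressure-gradient force acts outward with centrifugal, so Coriolis balances both:
fV = (1/ρ)|∂P/∂n| + V²/R  →  V² − fR·V + fR·V_g = 0
With fR = 7.07×10⁻⁵ × 1204×10³ m = 85.1 m/s:
V = [fR − √((fR)² − 4 fR V_g)]/2 = [85.1 − √(85.1² − 4×85.1×14.9)]/2 = 19.2 m/s
Supergeostrophic (V > V_g = 14.9 m/s), as expected around a high.
Converting: 19.2 m/s × 1.944 = 37.3 knots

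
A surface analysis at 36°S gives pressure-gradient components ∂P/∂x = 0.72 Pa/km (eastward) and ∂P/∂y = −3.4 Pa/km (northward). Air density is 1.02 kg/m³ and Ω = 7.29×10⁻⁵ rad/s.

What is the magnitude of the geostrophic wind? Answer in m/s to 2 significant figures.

Coriolis parameter at 36°S:
f = 2Ω sin φ = 2 × 7.29×10⁻⁵ × sin 36° = 8.57×10⁻⁵ s⁻¹
In the Southern Hemisphere f is negative: f = −8.57×10⁻⁵ s⁻¹.
Component geostrophic relations (x east, y north):
u_g = −(1/(fρ)) ∂P/∂y,  v_g = (1/(fρ)) ∂P/∂x
u_g = −(−3.4×10⁻³)/(−8.57×10⁻⁵ × 1.02) = −38.9 m/s;  v_g = (0.72×10⁻³)/(−8.57×10⁻⁵ × 1.02) = −8.24 m/s
|V_g| = √(u_g² + v_g²) = 39.8 m/s

40 m/s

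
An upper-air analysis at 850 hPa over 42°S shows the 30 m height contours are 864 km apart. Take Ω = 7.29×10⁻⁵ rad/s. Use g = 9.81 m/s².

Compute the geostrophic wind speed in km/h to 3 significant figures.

Coriolis parameter at 42°S:
f = 2Ω sin φ = 2 × 7.29×10⁻⁵ × sin 42° = 9.76×10⁻⁵ s⁻¹
Height gradient: |∂Z/∂n| = 30 m / 864000 m = 3.47×10⁻⁵
On a pressure surface, geostrophic balance gives V_g = (g/f)|∂Z/∂n|:
V_g = 9.81 × 3.47×10⁻⁵ / 9.76×10⁻⁵ = 3.49 m/s
Converting: 3.49 m/s × 3.6 = 12.6 km/h

12.6 km/h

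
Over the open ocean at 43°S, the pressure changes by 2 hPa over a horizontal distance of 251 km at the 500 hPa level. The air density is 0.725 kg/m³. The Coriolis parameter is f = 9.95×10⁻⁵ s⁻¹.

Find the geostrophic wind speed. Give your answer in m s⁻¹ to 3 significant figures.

Pressure gradient: |∂P/∂n| = 200 Pa / 251000 m = 7.97×10⁻⁴ Pa/m
Geostrophic balance (pressure-gradient force = Coriolis force):
V_g = (1/(fρ)) |∂P/∂n| = 7.97×10⁻⁴ / (9.95×10⁻⁵ × 0.725) = 11.0 m/s

11.0 m s⁻¹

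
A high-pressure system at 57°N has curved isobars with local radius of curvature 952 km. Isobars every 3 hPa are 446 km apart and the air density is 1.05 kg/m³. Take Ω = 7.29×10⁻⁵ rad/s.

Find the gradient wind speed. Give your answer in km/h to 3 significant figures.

Coriolis parameter at 57°N:
f = 2Ω sin φ = 2 × 7.29×10⁻⁵ × sin 57° = 1.22×10⁻⁴ s⁻¹
Pressure gradient: |∂P/∂n| = 300 Pa / 446000 m = 6.73×10⁻⁴ Pa/m
Geostrophic speed: V_g = |∂P/∂n|/(fρ) = 6.73×10⁻⁴/(1.22×10⁻⁴ × 1.05) = 5.24 m/s
Around a high, pressure-gradient force acts outward with centrifugal, so Coriolis balances both:
fV = (1/ρ)|∂P/∂n| + V²/R  →  V² − fR·V + fR·V_g = 0
With fR = 1.22×10⁻⁴ × 952×10³ m = 116 m/s:
V = [fR − √((fR)² − 4 fR V_g)]/2 = [116 − √(116² − 4×116×5.24)]/2 = 5.5 m/s
Supergeostrophic (V > V_g = 5.24 m/s), as expected around a high.
Converting: 5.5 m/s × 3.6 = 19.8 km/h

19.8 km/h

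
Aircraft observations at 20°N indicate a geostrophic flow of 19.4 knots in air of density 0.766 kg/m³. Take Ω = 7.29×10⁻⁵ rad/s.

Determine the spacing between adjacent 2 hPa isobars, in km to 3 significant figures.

525 km

Coriolis parameter at 20°N:
f = 2Ω sin φ = 2 × 7.29×10⁻⁵ × sin 20° = 4.99×10⁻⁵ s⁻¹
Wind speed in SI: 19.4 knots = 9.98 m/s
Geostrophic balance rearranged: |∂P/∂n| = f ρ V_g
|∂P/∂n| = 4.99×10⁻⁵ × 0.766 × 9.98 = 3.81×10⁻⁴ Pa/m
Isobar spacing: Δn = ΔP/|∂P/∂n| = 200 Pa / 3.81×10⁻⁴ Pa/m = 524629 m ≈ 525 km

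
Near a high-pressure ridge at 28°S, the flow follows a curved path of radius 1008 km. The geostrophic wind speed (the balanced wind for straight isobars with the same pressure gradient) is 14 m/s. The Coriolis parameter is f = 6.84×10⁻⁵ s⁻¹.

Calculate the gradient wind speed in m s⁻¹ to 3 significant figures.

19.5 m s⁻¹

Around a high, pressure-gradient force acts outward with centrifugal, so Coriolis balances both:
fV = (1/ρ)|∂P/∂n| + V²/R  →  V² − fR·V + fR·V_g = 0
With fR = 6.84×10⁻⁵ × 1008×10³ m = 68.9 m/s:
V = [fR − √((fR)² − 4 fR V_g)]/2 = [68.9 − √(68.9² − 4×68.9×14)]/2 = 19.5 m/s
Supergeostrophic (V > V_g = 14 m/s), as expected around a high.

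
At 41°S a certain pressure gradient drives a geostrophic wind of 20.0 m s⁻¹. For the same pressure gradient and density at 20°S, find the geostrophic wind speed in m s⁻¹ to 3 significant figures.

38.4 m s⁻¹

With the same pressure gradient and density, V_g ∝ 1/f ∝ 1/sin φ.
V₂ = V₁ · sin φ₁ / sin φ₂ = 20.0 × sin 41° / sin 20°
V₂ = 20.0 × 0.6561/0.3420 = 38.4 m s⁻¹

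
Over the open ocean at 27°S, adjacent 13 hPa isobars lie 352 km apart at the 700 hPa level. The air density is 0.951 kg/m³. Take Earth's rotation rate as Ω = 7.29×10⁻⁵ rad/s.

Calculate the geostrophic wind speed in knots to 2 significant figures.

Coriolis parameter at 27°S:
f = 2Ω sin φ = 2 × 7.29×10⁻⁵ × sin 27° = 6.62×10⁻⁵ s⁻¹
Pressure gradient: |∂P/∂n| = 1300 Pa / 352000 m = 3.69×10⁻³ Pa/m
Geostrophic balance (pressure-gradient force = Coriolis force):
V_g = (1/(fρ)) |∂P/∂n| = 3.69×10⁻³ / (6.62×10⁻⁵ × 0.951) = 58.7 m/s
Converting: 58.7 m/s × 1.944 = 110 knots

110 knots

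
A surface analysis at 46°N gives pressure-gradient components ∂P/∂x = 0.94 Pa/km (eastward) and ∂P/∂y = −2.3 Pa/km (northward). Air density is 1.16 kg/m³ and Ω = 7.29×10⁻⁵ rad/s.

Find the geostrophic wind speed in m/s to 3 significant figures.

20.4 m/s

Coriolis parameter at 46°N:
f = 2Ω sin φ = 2 × 7.29×10⁻⁵ × sin 46° = 1.05×10⁻⁴ s⁻¹
Component geostrophic relations (x east, y north):
u_g = −(1/(fρ)) ∂P/∂y,  v_g = (1/(fρ)) ∂P/∂x
u_g = −(−2.3×10⁻³)/(1.05×10⁻⁴ × 1.16) = 18.9 m/s;  v_g = (0.94×10⁻³)/(1.05×10⁻⁴ × 1.16) = 7.73 m/s
|V_g| = √(u_g² + v_g²) = 20.4 m/s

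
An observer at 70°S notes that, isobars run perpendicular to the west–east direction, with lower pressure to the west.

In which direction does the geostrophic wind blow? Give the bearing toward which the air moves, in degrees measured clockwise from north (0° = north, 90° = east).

180°

The pressure-gradient force points toward the west (bearing 270°).
Geostrophic balance: in the Southern Hemisphere the Coriolis force deflects motion to the left, so the geostrophic wind blows 90° to the left of the pressure-gradient force (low pressure on the right).
Rotating 270° by 90° counterclockwise gives 180° — the wind blows toward the south.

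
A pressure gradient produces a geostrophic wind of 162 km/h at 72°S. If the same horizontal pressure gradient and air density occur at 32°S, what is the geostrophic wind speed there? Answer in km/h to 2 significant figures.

With the same pressure gradient and density, V_g ∝ 1/f ∝ 1/sin φ.
V₂ = V₁ · sin φ₁ / sin φ₂ = 162 × sin 72° / sin 32°
V₂ = 162 × 0.9511/0.5299 = 290 km/h

290 km/h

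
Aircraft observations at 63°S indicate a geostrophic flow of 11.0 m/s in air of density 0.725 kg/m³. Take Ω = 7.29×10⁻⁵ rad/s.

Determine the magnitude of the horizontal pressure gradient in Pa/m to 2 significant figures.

Coriolis parameter at 63°S:
f = 2Ω sin φ = 2 × 7.29×10⁻⁵ × sin 63° = 1.30×10⁻⁴ s⁻¹
Geostrophic balance rearranged: |∂P/∂n| = f ρ V_g
|∂P/∂n| = 1.30×10⁻⁴ × 0.725 × 11.0 = 1.04×10⁻³ Pa/m

1.0×10⁻³ Pa/m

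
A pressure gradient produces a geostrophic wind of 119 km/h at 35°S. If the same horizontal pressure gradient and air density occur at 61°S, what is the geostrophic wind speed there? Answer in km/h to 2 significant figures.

With the same pressure gradient and density, V_g ∝ 1/f ∝ 1/sin φ.
V₂ = V₁ · sin φ₁ / sin φ₂ = 119 × sin 35° / sin 61°
V₂ = 119 × 0.5736/0.8746 = 78 km/h

78 km/h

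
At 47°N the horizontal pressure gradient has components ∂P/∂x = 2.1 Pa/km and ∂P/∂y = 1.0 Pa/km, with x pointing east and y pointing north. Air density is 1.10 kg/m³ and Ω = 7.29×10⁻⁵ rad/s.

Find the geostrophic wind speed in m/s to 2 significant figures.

20 m/s

Coriolis parameter at 47°N:
f = 2Ω sin φ = 2 × 7.29×10⁻⁵ × sin 47° = 1.07×10⁻⁴ s⁻¹
Component geostrophic relations (x east, y north):
u_g = −(1/(fρ)) ∂P/∂y,  v_g = (1/(fρ)) ∂P/∂x
u_g = −(1.0×10⁻³)/(1.07×10⁻⁴ × 1.10) = −8.53 m/s;  v_g = (2.1×10⁻³)/(1.07×10⁻⁴ × 1.10) = 17.9 m/s
|V_g| = √(u_g² + v_g²) = 19.8 m/s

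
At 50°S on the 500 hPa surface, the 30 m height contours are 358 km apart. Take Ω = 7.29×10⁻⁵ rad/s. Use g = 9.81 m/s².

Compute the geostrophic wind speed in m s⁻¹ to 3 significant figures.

7.36 m s⁻¹

Coriolis parameter at 50°S:
f = 2Ω sin φ = 2 × 7.29×10⁻⁵ × sin 50° = 1.12×10⁻⁴ s⁻¹
Height gradient: |∂Z/∂n| = 30 m / 358000 m = 8.38×10⁻⁵
On a pressure surface, geostrophic balance gives V_g = (g/f)|∂Z/∂n|:
V_g = 9.81 × 8.38×10⁻⁵ / 1.12×10⁻⁴ = 7.36 m/s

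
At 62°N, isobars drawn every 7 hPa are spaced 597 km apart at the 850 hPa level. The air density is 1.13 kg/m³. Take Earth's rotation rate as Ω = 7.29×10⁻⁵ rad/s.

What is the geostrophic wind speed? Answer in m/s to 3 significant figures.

8.06 m/s

Coriolis parameter at 62°N:
f = 2Ω sin φ = 2 × 7.29×10⁻⁵ × sin 62° = 1.29×10⁻⁴ s⁻¹
Pressure gradient: |∂P/∂n| = 700 Pa / 597000 m = 1.17×10⁻³ Pa/m
Geostrophic balance (pressure-gradient force = Coriolis force):
V_g = (1/(fρ)) |∂P/∂n| = 1.17×10⁻³ / (1.29×10⁻⁴ × 1.13) = 8.06 m/s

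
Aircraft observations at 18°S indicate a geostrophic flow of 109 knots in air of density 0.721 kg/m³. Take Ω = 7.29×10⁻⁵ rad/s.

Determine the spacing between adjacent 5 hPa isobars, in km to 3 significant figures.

274 km

Coriolis parameter at 18°S:
f = 2Ω sin φ = 2 × 7.29×10⁻⁵ × sin 18° = 4.51×10⁻⁵ s⁻¹
Wind speed in SI: 109 knots = 56.1 m/s
Geostrophic balance rearranged: |∂P/∂n| = f ρ V_g
|∂P/∂n| = 4.51×10⁻⁵ × 0.721 × 56.1 = 1.82×10⁻³ Pa/m
Isobar spacing: Δn = ΔP/|∂P/∂n| = 500 Pa / 1.82×10⁻³ Pa/m = 274492 m ≈ 274 km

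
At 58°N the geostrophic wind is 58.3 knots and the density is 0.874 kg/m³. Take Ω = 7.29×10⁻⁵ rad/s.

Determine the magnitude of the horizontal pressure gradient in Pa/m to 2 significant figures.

Coriolis parameter at 58°N:
f = 2Ω sin φ = 2 × 7.29×10⁻⁵ × sin 58° = 1.24×10⁻⁴ s⁻¹
Wind speed in SI: 58.3 knots = 30.0 m/s
Geostrophic balance rearranged: |∂P/∂n| = f ρ V_g
|∂P/∂n| = 1.24×10⁻⁴ × 0.874 × 30.0 = 3.24×10⁻³ Pa/m

3.2×10⁻³ Pa/m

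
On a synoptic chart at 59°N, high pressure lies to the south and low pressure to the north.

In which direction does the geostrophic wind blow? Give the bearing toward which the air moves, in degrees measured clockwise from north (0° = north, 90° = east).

The pressure-gradient force points toward the north (bearing 000°).
Geostrophic balance: in the Northern Hemisphere the Coriolis force deflects motion to the right, so the geostrophic wind blows 90° to the right of the pressure-gradient force (low pressure on the left).
Rotating 000° by 90° clockwise gives 090° — the wind blows toward the east.

090°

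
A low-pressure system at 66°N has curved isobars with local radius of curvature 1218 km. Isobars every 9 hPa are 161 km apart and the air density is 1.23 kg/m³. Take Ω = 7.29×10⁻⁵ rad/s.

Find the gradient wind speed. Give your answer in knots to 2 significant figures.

56 knots

Coriolis parameter at 66°N:
f = 2Ω sin φ = 2 × 7.29×10⁻⁵ × sin 66° = 1.33×10⁻⁴ s⁻¹
Pressure gradient: |∂P/∂n| = 900 Pa / 161000 m = 5.59×10⁻³ Pa/m
Geostrophic speed: V_g = |∂P/∂n|/(fρ) = 5.59×10⁻³/(1.33×10⁻⁴ × 1.23) = 34.1 m/s
Around a low, centrifugal force acts outward with Coriolis, so pressure-gradient force balances both:
(1/ρ)|∂P/∂n| = fV + V²/R  →  V² + fR·V − fR·V_g = 0
With fR = 1.33×10⁻⁴ × 1218×10³ m = 162 m/s:
V = [−fR + √((fR)² + 4 fR V_g)]/2 = [−162 + √(162² + 4×162×34.1)]/2 = 29 m/s
Subgeostrophic (V < V_g = 34.1 m/s), as expected around a low.
Converting: 29 m/s × 1.944 = 56 knots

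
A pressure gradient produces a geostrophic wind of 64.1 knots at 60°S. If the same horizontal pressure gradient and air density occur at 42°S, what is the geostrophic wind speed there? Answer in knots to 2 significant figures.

With the same pressure gradient and density, V_g ∝ 1/f ∝ 1/sin φ.
V₂ = V₁ · sin φ₁ / sin φ₂ = 64.1 × sin 60° / sin 42°
V₂ = 64.1 × 0.8660/0.6691 = 83 knots

83 knots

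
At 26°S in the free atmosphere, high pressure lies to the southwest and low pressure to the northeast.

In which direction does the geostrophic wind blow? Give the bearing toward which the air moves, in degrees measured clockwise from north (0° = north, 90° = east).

The pressure-gradient force points toward the northeast (bearing 045°).
Geostrophic balance: in the Southern Hemisphere the Coriolis force deflects motion to the left, so the geostrophic wind blows 90° to the left of the pressure-gradient force (low pressure on the right).
Rotating 045° by 90° counterclockwise gives 315° — the wind blows toward the northwest.

315°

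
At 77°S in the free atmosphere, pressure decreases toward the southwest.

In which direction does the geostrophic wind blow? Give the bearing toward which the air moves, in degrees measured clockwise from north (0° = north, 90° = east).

135°

The pressure-gradient force points toward the southwest (bearing 225°).
Geostrophic balance: in the Southern Hemisphere the Coriolis force deflects motion to the left, so the geostrophic wind blows 90° to the left of the pressure-gradient force (low pressure on the right).
Rotating 225° by 90° counterclockwise gives 135° — the wind blows toward the southeast.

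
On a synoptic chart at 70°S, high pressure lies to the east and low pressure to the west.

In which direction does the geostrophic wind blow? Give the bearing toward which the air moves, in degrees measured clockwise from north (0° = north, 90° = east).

The pressure-gradient force points toward the west (bearing 270°).
Geostrophic balance: in the Southern Hemisphere the Coriolis force deflects motion to the left, so the geostrophic wind blows 90° to the left of the pressure-gradient force (low pressure on the right).
Rotating 270° by 90° counterclockwise gives 180° — the wind blows toward the south.

180°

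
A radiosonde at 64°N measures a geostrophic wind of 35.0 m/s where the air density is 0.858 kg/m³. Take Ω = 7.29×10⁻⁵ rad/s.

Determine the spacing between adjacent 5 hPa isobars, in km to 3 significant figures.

127 km

Coriolis parameter at 64°N:
f = 2Ω sin φ = 2 × 7.29×10⁻⁵ × sin 64° = 1.31×10⁻⁴ s⁻¹
Geostrophic balance rearranged: |∂P/∂n| = f ρ V_g
|∂P/∂n| = 1.31×10⁻⁴ × 0.858 × 35.0 = 3.94×10⁻³ Pa/m
Isobar spacing: Δn = ΔP/|∂P/∂n| = 500 Pa / 3.94×10⁻³ Pa/m = 127057 m ≈ 127 km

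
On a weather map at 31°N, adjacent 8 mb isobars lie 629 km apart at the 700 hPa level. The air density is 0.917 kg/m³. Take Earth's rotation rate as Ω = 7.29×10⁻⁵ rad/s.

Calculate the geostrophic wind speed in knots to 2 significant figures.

36 knots

Coriolis parameter at 31°N:
f = 2Ω sin φ = 2 × 7.29×10⁻⁵ × sin 31° = 7.51×10⁻⁵ s⁻¹
Pressure gradient: |∂P/∂n| = 800 Pa / 629000 m = 1.27×10⁻³ Pa/m
Geostrophic balance (pressure-gradient force = Coriolis force):
V_g = (1/(fρ)) |∂P/∂n| = 1.27×10⁻³ / (7.51×10⁻⁵ × 0.917) = 18.5 m/s
Converting: 18.5 m/s × 1.944 = 36 knots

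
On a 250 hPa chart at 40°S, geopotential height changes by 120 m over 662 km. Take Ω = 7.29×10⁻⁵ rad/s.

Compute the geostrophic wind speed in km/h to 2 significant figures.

68 km/h

Coriolis parameter at 40°S:
f = 2Ω sin φ = 2 × 7.29×10⁻⁵ × sin 40° = 9.37×10⁻⁵ s⁻¹
Height gradient: |∂Z/∂n| = 120 m / 662000 m = 1.81×10⁻⁴
On a pressure surface, geostrophic balance gives V_g = (g/f)|∂Z/∂n|:
V_g = 9.81 × 1.81×10⁻⁴ / 9.37×10⁻⁵ = 19.0 m/s
Converting: 19.0 m/s × 3.6 = 68 km/h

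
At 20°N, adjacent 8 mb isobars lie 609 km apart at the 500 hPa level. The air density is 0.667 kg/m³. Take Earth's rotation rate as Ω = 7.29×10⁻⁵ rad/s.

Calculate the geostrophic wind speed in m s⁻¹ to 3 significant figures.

39.5 m s⁻¹

Coriolis parameter at 20°N:
f = 2Ω sin φ = 2 × 7.29×10⁻⁵ × sin 20° = 4.99×10⁻⁵ s⁻¹
Pressure gradient: |∂P/∂n| = 800 Pa / 609000 m = 1.31×10⁻³ Pa/m
Geostrophic balance (pressure-gradient force = Coriolis force):
V_g = (1/(fρ)) |∂P/∂n| = 1.31×10⁻³ / (4.99×10⁻⁵ × 0.667) = 39.5 m/s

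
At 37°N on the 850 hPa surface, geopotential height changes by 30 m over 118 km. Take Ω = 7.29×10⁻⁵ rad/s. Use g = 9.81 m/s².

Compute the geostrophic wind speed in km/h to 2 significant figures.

100 km/h

Coriolis parameter at 37°N:
f = 2Ω sin φ = 2 × 7.29×10⁻⁵ × sin 37° = 8.77×10⁻⁵ s⁻¹
Height gradient: |∂Z/∂n| = 30 m / 118000 m = 2.54×10⁻⁴
On a pressure surface, geostrophic balance gives V_g = (g/f)|∂Z/∂n|:
V_g = 9.81 × 2.54×10⁻⁴ / 8.77×10⁻⁵ = 28.4 m/s
Converting: 28.4 m/s × 3.6 = 100 km/h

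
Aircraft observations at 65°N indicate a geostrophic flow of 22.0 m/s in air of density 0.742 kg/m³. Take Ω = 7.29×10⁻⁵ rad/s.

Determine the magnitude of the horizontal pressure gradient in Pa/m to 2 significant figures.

Coriolis parameter at 65°N:
f = 2Ω sin φ = 2 × 7.29×10⁻⁵ × sin 65° = 1.32×10⁻⁴ s⁻¹
Geostrophic balance rearranged: |∂P/∂n| = f ρ V_g
|∂P/∂n| = 1.32×10⁻⁴ × 0.742 × 22.0 = 2.16×10⁻³ Pa/m

2.2×10⁻³ Pa/m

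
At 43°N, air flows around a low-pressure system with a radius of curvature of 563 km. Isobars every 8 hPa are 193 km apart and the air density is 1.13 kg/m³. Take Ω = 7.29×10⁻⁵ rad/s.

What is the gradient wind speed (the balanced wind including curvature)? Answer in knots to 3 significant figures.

Coriolis parameter at 43°N:
f = 2Ω sin φ = 2 × 7.29×10⁻⁵ × sin 43° = 9.94×10⁻⁵ s⁻¹
Pressure gradient: |∂P/∂n| = 800 Pa / 193000 m = 4.15×10⁻³ Pa/m
Geostrophic speed: V_g = |∂P/∂n|/(fρ) = 4.15×10⁻³/(9.94×10⁻⁵ × 1.13) = 36.9 m/s
Around a low, centrifugal force acts outward with Coriolis, so pressure-gradient force balances both:
(1/ρ)|∂P/∂n| = fV + V²/R  →  V² + fR·V − fR·V_g = 0
With fR = 9.94×10⁻⁵ × 563×10³ m = 56.0 m/s:
V = [−fR + √((fR)² + 4 fR V_g)]/2 = [−56.0 + √(56.0² + 4×56.0×36.9)]/2 = 25.4 m/s
Subgeostrophic (V < V_g = 36.9 m/s), as expected around a low.
Converting: 25.4 m/s × 1.944 = 49.3 knots

49.3 knots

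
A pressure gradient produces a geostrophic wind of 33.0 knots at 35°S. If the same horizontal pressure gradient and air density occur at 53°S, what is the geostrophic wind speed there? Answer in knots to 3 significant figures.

23.7 knots

With the same pressure gradient and density, V_g ∝ 1/f ∝ 1/sin φ.
V₂ = V₁ · sin φ₁ / sin φ₂ = 33.0 × sin 35° / sin 53°
V₂ = 33.0 × 0.5736/0.7986 = 23.7 knots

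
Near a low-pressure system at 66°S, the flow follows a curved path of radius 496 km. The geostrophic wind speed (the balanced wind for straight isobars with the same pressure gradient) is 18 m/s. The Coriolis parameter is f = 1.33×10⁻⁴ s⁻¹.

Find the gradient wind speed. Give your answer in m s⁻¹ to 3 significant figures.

Around a low, centrifugal force acts outward with Coriolis, so pressure-gradient force balances both:
(1/ρ)|∂P/∂n| = fV + V²/R  →  V² + fR·V − fR·V_g = 0
With fR = 1.33×10⁻⁴ × 496×10³ m = 66.0 m/s:
V = [−fR + √((fR)² + 4 fR V_g)]/2 = [−66.0 + √(66.0² + 4×66.0×18)]/2 = 14.7 m/s
Subgeostrophic (V < V_g = 18 m/s), as expected around a low.

14.7 m s⁻¹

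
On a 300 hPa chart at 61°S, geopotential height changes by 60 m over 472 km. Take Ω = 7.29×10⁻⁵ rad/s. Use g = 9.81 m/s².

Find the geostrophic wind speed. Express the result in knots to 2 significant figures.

19 knots

Coriolis parameter at 61°S:
f = 2Ω sin φ = 2 × 7.29×10⁻⁵ × sin 61° = 1.28×10⁻⁴ s⁻¹
Height gradient: |∂Z/∂n| = 60 m / 472000 m = 1.27×10⁻⁴
On a pressure surface, geostrophic balance gives V_g = (g/f)|∂Z/∂n|:
V_g = 9.81 × 1.27×10⁻⁴ / 1.28×10⁻⁴ = 9.78 m/s
Converting: 9.78 m/s × 1.944 = 19 knots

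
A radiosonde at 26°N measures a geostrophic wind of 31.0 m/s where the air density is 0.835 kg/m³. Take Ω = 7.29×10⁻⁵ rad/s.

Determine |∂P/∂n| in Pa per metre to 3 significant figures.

Coriolis parameter at 26°N:
f = 2Ω sin φ = 2 × 7.29×10⁻⁵ × sin 26° = 6.39×10⁻⁵ s⁻¹
Geostrophic balance rearranged: |∂P/∂n| = f ρ V_g
|∂P/∂n| = 6.39×10⁻⁵ × 0.835 × 31.0 = 1.65×10⁻³ Pa/m

1.65×10⁻³ Pa/m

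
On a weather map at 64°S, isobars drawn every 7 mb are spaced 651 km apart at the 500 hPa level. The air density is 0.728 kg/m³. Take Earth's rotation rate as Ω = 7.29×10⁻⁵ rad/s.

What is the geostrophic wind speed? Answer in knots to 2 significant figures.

Coriolis parameter at 64°S:
f = 2Ω sin φ = 2 × 7.29×10⁻⁵ × sin 64° = 1.31×10⁻⁴ s⁻¹
Pressure gradient: |∂P/∂n| = 700 Pa / 651000 m = 1.08×10⁻³ Pa/m
Geostrophic balance (pressure-gradient force = Coriolis force):
V_g = (1/(fρ)) |∂P/∂n| = 1.08×10⁻³ / (1.31×10⁻⁴ × 0.728) = 11.3 m/s
Converting: 11.3 m/s × 1.944 = 22 knots

22 knots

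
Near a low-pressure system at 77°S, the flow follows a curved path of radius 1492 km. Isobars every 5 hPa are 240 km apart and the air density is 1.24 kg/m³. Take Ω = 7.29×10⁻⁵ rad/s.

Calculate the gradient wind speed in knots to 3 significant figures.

21.8 knots

Coriolis parameter at 77°S:
f = 2Ω sin φ = 2 × 7.29×10⁻⁵ × sin 77° = 1.42×10⁻⁴ s⁻¹
Pressure gradient: |∂P/∂n| = 500 Pa / 240000 m = 2.08×10⁻³ Pa/m
Geostrophic speed: V_g = |∂P/∂n|/(fρ) = 2.08×10⁻³/(1.42×10⁻⁴ × 1.24) = 11.8 m/s
Around a low, centrifugal force acts outward with Coriolis, so pressure-gradient force balances both:
(1/ρ)|∂P/∂n| = fV + V²/R  →  V² + fR·V − fR·V_g = 0
With fR = 1.42×10⁻⁴ × 1492×10³ m = 212 m/s:
V = [−fR + √((fR)² + 4 fR V_g)]/2 = [−212 + √(212² + 4×212×11.8)]/2 = 11.2 m/s
Subgeostrophic (V < V_g = 11.8 m/s), as expected around a low.
Converting: 11.2 m/s × 1.944 = 21.8 knots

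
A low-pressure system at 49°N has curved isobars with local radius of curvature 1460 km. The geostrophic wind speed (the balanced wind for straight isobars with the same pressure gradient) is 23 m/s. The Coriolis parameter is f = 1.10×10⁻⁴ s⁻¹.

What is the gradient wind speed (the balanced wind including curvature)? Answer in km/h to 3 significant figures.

Around a low, centrifugal force acts outward with Coriolis, so pressure-gradient force balances both:
(1/ρ)|∂P/∂n| = fV + V²/R  →  V² + fR·V − fR·V_g = 0
With fR = 1.10×10⁻⁴ × 1460×10³ m = 161 m/s:
V = [−fR + √((fR)² + 4 fR V_g)]/2 = [−161 + √(161² + 4×161×23)]/2 = 20.4 m/s
Subgeostrophic (V < V_g = 23 m/s), as expected around a low.
Converting: 20.4 m/s × 3.6 = 73.5 km/h

73.5 km/h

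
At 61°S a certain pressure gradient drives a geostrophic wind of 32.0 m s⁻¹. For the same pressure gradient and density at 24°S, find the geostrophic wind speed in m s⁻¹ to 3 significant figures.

68.8 m s⁻¹

With the same pressure gradient and density, V_g ∝ 1/f ∝ 1/sin φ.
V₂ = V₁ · sin φ₁ / sin φ₂ = 32.0 × sin 61° / sin 24°
V₂ = 32.0 × 0.8746/0.4067 = 68.8 m s⁻¹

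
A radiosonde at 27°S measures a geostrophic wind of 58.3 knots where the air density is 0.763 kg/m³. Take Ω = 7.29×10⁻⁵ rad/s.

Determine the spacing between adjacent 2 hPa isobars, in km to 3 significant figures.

132 km

Coriolis parameter at 27°S:
f = 2Ω sin φ = 2 × 7.29×10⁻⁵ × sin 27° = 6.62×10⁻⁵ s⁻¹
Wind speed in SI: 58.3 knots = 30.0 m/s
Geostrophic balance rearranged: |∂P/∂n| = f ρ V_g
|∂P/∂n| = 6.62×10⁻⁵ × 0.763 × 30.0 = 1.51×10⁻³ Pa/m
Isobar spacing: Δn = ΔP/|∂P/∂n| = 200 Pa / 1.51×10⁻³ Pa/m = 132037 m ≈ 132 km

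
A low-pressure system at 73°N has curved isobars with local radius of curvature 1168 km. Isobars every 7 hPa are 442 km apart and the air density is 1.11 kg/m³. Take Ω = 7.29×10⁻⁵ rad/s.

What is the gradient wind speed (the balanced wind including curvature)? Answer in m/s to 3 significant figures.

9.66 m/s

Coriolis parameter at 73°N:
f = 2Ω sin φ = 2 × 7.29×10⁻⁵ × sin 73° = 1.39×10⁻⁴ s⁻¹
Pressure gradient: |∂P/∂n| = 700 Pa / 442000 m = 1.58×10⁻³ Pa/m
Geostrophic speed: V_g = |∂P/∂n|/(fρ) = 1.58×10⁻³/(1.39×10⁻⁴ × 1.11) = 10.2 m/s
Around a low, centrifugal force acts outward with Coriolis, so pressure-gradient force balances both:
(1/ρ)|∂P/∂n| = fV + V²/R  →  V² + fR·V − fR·V_g = 0
With fR = 1.39×10⁻⁴ × 1168×10³ m = 163 m/s:
V = [−fR + √((fR)² + 4 fR V_g)]/2 = [−163 + √(163² + 4×163×10.2)]/2 = 9.66 m/s
Subgeostrophic (V < V_g = 10.2 m/s), as expected around a low.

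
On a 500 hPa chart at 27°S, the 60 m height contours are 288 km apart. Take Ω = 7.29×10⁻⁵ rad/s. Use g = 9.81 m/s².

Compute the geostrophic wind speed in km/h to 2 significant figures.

Coriolis parameter at 27°S:
f = 2Ω sin φ = 2 × 7.29×10⁻⁵ × sin 27° = 6.62×10⁻⁵ s⁻¹
Height gradient: |∂Z/∂n| = 60 m / 288000 m = 2.08×10⁻⁴
On a pressure surface, geostrophic balance gives V_g = (g/f)|∂Z/∂n|:
V_g = 9.81 × 2.08×10⁻⁴ / 6.62×10⁻⁵ = 30.9 m/s
Converting: 30.9 m/s × 3.6 = 110 km/h

110 km/h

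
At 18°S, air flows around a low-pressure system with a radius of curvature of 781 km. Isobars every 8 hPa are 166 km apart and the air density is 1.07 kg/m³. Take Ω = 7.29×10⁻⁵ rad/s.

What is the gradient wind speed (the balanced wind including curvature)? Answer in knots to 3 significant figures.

Coriolis parameter at 18°S:
f = 2Ω sin φ = 2 × 7.29×10⁻⁵ × sin 18° = 4.51×10⁻⁵ s⁻¹
Pressure gradient: |∂P/∂n| = 800 Pa / 166000 m = 4.82×10⁻³ Pa/m
Geostrophic speed: V_g = |∂P/∂n|/(fρ) = 4.82×10⁻³/(4.51×10⁻⁵ × 1.07) = 100.0 m/s
Around a low, centrifugal force acts outward with Coriolis, so pressure-gradient force balances both:
(1/ρ)|∂P/∂n| = fV + V²/R  →  V² + fR·V − fR·V_g = 0
With fR = 4.51×10⁻⁵ × 781×10³ m = 35.2 m/s:
V = [−fR + √((fR)² + 4 fR V_g)]/2 = [−35.2 + √(35.2² + 4×35.2×100)]/2 = 44.3 m/s
Subgeostrophic (V < V_g = 100 m/s), as expected around a low.
Converting: 44.3 m/s × 1.944 = 86.1 knots

86.1 knots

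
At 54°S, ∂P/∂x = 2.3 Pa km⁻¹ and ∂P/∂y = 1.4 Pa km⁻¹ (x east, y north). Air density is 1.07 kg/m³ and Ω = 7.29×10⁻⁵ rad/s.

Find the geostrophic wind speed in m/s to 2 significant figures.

Coriolis parameter at 54°S:
f = 2Ω sin φ = 2 × 7.29×10⁻⁵ × sin 54° = 1.18×10⁻⁴ s⁻¹
In the Southern Hemisphere f is negative: f = −1.18×10⁻⁴ s⁻¹.
Component geostrophic relations (x east, y north):
u_g = −(1/(fρ)) ∂P/∂y,  v_g = (1/(fρ)) ∂P/∂x
u_g = −(1.4×10⁻³)/(−1.18×10⁻⁴ × 1.07) = 11.1 m/s;  v_g = (2.3×10⁻³)/(−1.18×10⁻⁴ × 1.07) = −18.2 m/s
|V_g| = √(u_g² + v_g²) = 21.3 m/s

21 m/s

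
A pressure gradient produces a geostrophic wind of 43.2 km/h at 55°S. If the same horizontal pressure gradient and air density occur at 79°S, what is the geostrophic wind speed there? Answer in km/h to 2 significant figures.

With the same pressure gradient and density, V_g ∝ 1/f ∝ 1/sin φ.
V₂ = V₁ · sin φ₁ / sin φ₂ = 43.2 × sin 55° / sin 79°
V₂ = 43.2 × 0.8192/0.9816 = 36 km/h

36 km/h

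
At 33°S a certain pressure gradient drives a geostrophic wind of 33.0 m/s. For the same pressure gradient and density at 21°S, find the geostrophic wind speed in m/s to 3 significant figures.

50.2 m/s

With the same pressure gradient and density, V_g ∝ 1/f ∝ 1/sin φ.
V₂ = V₁ · sin φ₁ / sin φ₂ = 33.0 × sin 33° / sin 21°
V₂ = 33.0 × 0.5446/0.3584 = 50.2 m/s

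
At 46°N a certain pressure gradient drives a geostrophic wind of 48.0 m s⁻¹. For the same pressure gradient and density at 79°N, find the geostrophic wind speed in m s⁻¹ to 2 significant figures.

With the same pressure gradient and density, V_g ∝ 1/f ∝ 1/sin φ.
V₂ = V₁ · sin φ₁ / sin φ₂ = 48.0 × sin 46° / sin 79°
V₂ = 48.0 × 0.7193/0.9816 = 35 m s⁻¹

35 m s⁻¹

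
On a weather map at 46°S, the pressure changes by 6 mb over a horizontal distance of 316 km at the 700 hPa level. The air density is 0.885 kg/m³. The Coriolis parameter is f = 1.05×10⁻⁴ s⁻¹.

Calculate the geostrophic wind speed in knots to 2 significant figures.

Pressure gradient: |∂P/∂n| = 600 Pa / 316000 m = 1.90×10⁻³ Pa/m
Geostrophic balance (pressure-gradient force = Coriolis force):
V_g = (1/(fρ)) |∂P/∂n| = 1.90×10⁻³ / (1.05×10⁻⁴ × 0.885) = 20.4 m/s
Converting: 20.4 m/s × 1.944 = 40 knots

40 knots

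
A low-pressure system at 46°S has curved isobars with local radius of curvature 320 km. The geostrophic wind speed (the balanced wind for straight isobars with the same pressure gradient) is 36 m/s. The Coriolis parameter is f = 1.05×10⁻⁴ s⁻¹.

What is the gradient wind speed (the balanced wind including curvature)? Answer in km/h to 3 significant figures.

Around a low, centrifugal force acts outward with Coriolis, so pressure-gradient force balances both:
(1/ρ)|∂P/∂n| = fV + V²/R  →  V² + fR·V − fR·V_g = 0
With fR = 1.05×10⁻⁴ × 320×10³ m = 33.6 m/s:
V = [−fR + √((fR)² + 4 fR V_g)]/2 = [−33.6 + √(33.6² + 4×33.6×36)]/2 = 21.8 m/s
Subgeostrophic (V < V_g = 36 m/s), as expected around a low.
Converting: 21.8 m/s × 3.6 = 78.6 km/h

78.6 km/h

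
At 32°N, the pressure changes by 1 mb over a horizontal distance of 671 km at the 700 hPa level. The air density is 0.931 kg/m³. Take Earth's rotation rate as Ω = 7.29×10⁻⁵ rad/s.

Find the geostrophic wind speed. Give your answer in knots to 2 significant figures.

4.0 knots

Coriolis parameter at 32°N:
f = 2Ω sin φ = 2 × 7.29×10⁻⁵ × sin 32° = 7.73×10⁻⁵ s⁻¹
Pressure gradient: |∂P/∂n| = 100 Pa / 671000 m = 1.49×10⁻⁴ Pa/m
Geostrophic balance (pressure-gradient force = Coriolis force):
V_g = (1/(fρ)) |∂P/∂n| = 1.49×10⁻⁴ / (7.73×10⁻⁵ × 0.931) = 2.07 m/s
Converting: 2.07 m/s × 1.944 = 4.0 knots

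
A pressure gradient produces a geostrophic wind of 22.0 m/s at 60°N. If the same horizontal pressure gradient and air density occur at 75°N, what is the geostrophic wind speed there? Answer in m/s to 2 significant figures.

20 m/s

With the same pressure gradient and density, V_g ∝ 1/f ∝ 1/sin φ.
V₂ = V₁ · sin φ₁ / sin φ₂ = 22.0 × sin 60° / sin 75°
V₂ = 22.0 × 0.8660/0.9659 = 20 m/s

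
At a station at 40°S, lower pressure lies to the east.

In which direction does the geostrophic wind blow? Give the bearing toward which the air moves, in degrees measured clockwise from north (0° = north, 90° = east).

The pressure-gradient force points toward the east (bearing 090°).
Geostrophic balance: in the Southern Hemisphere the Coriolis force deflects motion to the left, so the geostrophic wind blows 90° to the left of the pressure-gradient force (low pressure on the right).
Rotating 090° by 90° counterclockwise gives 000° — the wind blows toward the north.

000°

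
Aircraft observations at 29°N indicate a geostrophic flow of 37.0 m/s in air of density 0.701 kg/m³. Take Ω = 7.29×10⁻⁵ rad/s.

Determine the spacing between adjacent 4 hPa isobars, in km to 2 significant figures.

220 km

Coriolis parameter at 29°N:
f = 2Ω sin φ = 2 × 7.29×10⁻⁵ × sin 29° = 7.07×10⁻⁵ s⁻¹
Geostrophic balance rearranged: |∂P/∂n| = f ρ V_g
|∂P/∂n| = 7.07×10⁻⁵ × 0.701 × 37.0 = 1.83×10⁻³ Pa/m
Isobar spacing: Δn = ΔP/|∂P/∂n| = 400 Pa / 1.83×10⁻³ Pa/m = 218178 m ≈ 220 km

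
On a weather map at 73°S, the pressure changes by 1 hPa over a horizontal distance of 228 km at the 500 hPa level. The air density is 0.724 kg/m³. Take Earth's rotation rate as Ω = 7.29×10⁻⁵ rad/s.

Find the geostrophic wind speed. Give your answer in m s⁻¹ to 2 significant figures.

Coriolis parameter at 73°S:
f = 2Ω sin φ = 2 × 7.29×10⁻⁵ × sin 73° = 1.39×10⁻⁴ s⁻¹
Pressure gradient: |∂P/∂n| = 100 Pa / 228000 m = 4.39×10⁻⁴ Pa/m
Geostrophic balance (pressure-gradient force = Coriolis force):
V_g = (1/(fρ)) |∂P/∂n| = 4.39×10⁻⁴ / (1.39×10⁻⁴ × 0.724) = 4.34 m/s

4.3 m s⁻¹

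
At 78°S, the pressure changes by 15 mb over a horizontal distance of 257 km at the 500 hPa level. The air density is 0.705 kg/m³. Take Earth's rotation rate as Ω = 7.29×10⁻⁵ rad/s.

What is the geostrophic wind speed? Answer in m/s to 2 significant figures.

Coriolis parameter at 78°S:
f = 2Ω sin φ = 2 × 7.29×10⁻⁵ × sin 78° = 1.43×10⁻⁴ s⁻¹
Pressure gradient: |∂P/∂n| = 1500 Pa / 257000 m = 5.84×10⁻³ Pa/m
Geostrophic balance (pressure-gradient force = Coriolis force):
V_g = (1/(fρ)) |∂P/∂n| = 5.84×10⁻³ / (1.43×10⁻⁴ × 0.705) = 58.1 m/s

58 m/s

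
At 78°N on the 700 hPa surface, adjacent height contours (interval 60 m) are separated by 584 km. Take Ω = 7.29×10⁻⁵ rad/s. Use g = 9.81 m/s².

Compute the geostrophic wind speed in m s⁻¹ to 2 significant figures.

7.1 m s⁻¹

Coriolis parameter at 78°N:
f = 2Ω sin φ = 2 × 7.29×10⁻⁵ × sin 78° = 1.43×10⁻⁴ s⁻¹
Height gradient: |∂Z/∂n| = 60 m / 584000 m = 1.03×10⁻⁴
On a pressure surface, geostrophic balance gives V_g = (g/f)|∂Z/∂n|:
V_g = 9.81 × 1.03×10⁻⁴ / 1.43×10⁻⁴ = 7.07 m/s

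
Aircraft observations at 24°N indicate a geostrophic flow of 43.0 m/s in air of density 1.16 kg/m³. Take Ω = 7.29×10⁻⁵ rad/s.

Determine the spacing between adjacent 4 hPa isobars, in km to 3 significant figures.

Coriolis parameter at 24°N:
f = 2Ω sin φ = 2 × 7.29×10⁻⁵ × sin 24° = 5.93×10⁻⁵ s⁻¹
Geostrophic balance rearranged: |∂P/∂n| = f ρ V_g
|∂P/∂n| = 5.93×10⁻⁵ × 1.16 × 43.0 = 2.96×10⁻³ Pa/m
Isobar spacing: Δn = ΔP/|∂P/∂n| = 400 Pa / 2.96×10⁻³ Pa/m = 135227 m ≈ 135 km

135 km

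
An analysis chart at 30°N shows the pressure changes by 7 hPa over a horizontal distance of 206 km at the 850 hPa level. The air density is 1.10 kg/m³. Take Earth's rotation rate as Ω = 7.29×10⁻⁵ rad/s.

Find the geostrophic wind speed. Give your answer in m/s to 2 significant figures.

Coriolis parameter at 30°N:
f = 2Ω sin φ = 2 × 7.29×10⁻⁵ × sin 30° = 7.29×10⁻⁵ s⁻¹
Pressure gradient: |∂P/∂n| = 700 Pa / 206000 m = 3.40×10⁻³ Pa/m
Geostrophic balance (pressure-gradient force = Coriolis force):
V_g = (1/(fρ)) |∂P/∂n| = 3.40×10⁻³ / (7.29×10⁻⁵ × 1.10) = 42.4 m/s

42 m/s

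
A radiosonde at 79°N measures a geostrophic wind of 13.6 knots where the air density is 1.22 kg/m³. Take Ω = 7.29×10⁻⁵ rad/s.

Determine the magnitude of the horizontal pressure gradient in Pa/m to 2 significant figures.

1.2×10⁻³ Pa/m

Coriolis parameter at 79°N:
f = 2Ω sin φ = 2 × 7.29×10⁻⁵ × sin 79° = 1.43×10⁻⁴ s⁻¹
Wind speed in SI: 13.6 knots = 7.00 m/s
Geostrophic balance rearranged: |∂P/∂n| = f ρ V_g
|∂P/∂n| = 1.43×10⁻⁴ × 1.22 × 7.00 = 1.22×10⁻³ Pa/m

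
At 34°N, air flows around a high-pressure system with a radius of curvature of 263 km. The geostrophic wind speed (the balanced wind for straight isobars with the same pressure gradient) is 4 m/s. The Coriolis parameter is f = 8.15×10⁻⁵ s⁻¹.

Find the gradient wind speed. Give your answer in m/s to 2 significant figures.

5.3 m/s

Around a high, pressure-gradient force acts outward with centrifugal, so Coriolis balances both:
fV = (1/ρ)|∂P/∂n| + V²/R  →  V² − fR·V + fR·V_g = 0
With fR = 8.15×10⁻⁵ × 263×10³ m = 21.4 m/s:
V = [fR − √((fR)² − 4 fR V_g)]/2 = [21.4 − √(21.4² − 4×21.4×4)]/2 = 5.32 m/s
Supergeostrophic (V > V_g = 4 m/s), as expected around a high.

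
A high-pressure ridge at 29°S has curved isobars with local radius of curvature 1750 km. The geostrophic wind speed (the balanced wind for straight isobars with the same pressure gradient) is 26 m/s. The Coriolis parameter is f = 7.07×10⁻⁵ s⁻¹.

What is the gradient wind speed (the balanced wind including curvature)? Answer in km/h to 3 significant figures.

134 km/h

Around a high, pressure-gradient force acts outward with centrifugal, so Coriolis balances both:
fV = (1/ρ)|∂P/∂n| + V²/R  →  V² − fR·V + fR·V_g = 0
With fR = 7.07×10⁻⁵ × 1750×10³ m = 124 m/s:
V = [fR − √((fR)² − 4 fR V_g)]/2 = [124 − √(124² − 4×124×26)]/2 = 37.2 m/s
Supergeostrophic (V > V_g = 26 m/s), as expected around a high.
Converting: 37.2 m/s × 3.6 = 134 km/h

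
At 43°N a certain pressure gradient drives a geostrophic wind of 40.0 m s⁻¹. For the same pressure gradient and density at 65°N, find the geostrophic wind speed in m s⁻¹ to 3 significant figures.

30.1 m s⁻¹

With the same pressure gradient and density, V_g ∝ 1/f ∝ 1/sin φ.
V₂ = V₁ · sin φ₁ / sin φ₂ = 40.0 × sin 43° / sin 65°
V₂ = 40.0 × 0.6820/0.9063 = 30.1 m s⁻¹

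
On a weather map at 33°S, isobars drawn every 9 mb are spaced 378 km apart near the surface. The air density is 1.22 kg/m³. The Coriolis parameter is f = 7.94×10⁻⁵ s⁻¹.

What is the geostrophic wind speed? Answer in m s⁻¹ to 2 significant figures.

25 m s⁻¹

Pressure gradient: |∂P/∂n| = 900 Pa / 378000 m = 2.38×10⁻³ Pa/m
Geostrophic balance (pressure-gradient force = Coriolis force):
V_g = (1/(fρ)) |∂P/∂n| = 2.38×10⁻³ / (7.94×10⁻⁵ × 1.22) = 24.6 m/s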